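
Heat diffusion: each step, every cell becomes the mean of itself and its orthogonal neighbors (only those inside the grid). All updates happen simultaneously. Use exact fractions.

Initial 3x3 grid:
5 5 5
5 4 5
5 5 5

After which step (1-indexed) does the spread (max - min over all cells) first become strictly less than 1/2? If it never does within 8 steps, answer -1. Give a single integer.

Answer: 1

Derivation:
Step 1: max=5, min=19/4, spread=1/4
  -> spread < 1/2 first at step 1
Step 2: max=391/80, min=119/25, spread=51/400
Step 3: max=1753/360, min=23177/4800, spread=589/14400
Step 4: max=1398919/288000, min=145057/30000, spread=31859/1440000
Step 5: max=8735279/1800000, min=83708393/17280000, spread=751427/86400000
Step 6: max=5028936871/1036800000, min=523365313/108000000, spread=23149331/5184000000
Step 7: max=31425068111/6480000000, min=301557345737/62208000000, spread=616540643/311040000000
Step 8: max=18098467991239/3732480000000, min=1884887546017/388800000000, spread=17737747379/18662400000000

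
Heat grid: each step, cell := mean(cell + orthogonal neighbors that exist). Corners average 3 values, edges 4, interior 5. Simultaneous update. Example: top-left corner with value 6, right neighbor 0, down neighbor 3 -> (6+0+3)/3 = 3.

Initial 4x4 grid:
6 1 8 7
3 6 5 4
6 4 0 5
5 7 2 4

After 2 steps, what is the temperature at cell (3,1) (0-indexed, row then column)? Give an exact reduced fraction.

Answer: 367/80

Derivation:
Step 1: cell (3,1) = 9/2
Step 2: cell (3,1) = 367/80
Full grid after step 2:
  83/18 529/120 643/120 101/18
  1013/240 47/10 221/50 583/120
  407/80 103/25 189/50 461/120
  5 367/80 877/240 61/18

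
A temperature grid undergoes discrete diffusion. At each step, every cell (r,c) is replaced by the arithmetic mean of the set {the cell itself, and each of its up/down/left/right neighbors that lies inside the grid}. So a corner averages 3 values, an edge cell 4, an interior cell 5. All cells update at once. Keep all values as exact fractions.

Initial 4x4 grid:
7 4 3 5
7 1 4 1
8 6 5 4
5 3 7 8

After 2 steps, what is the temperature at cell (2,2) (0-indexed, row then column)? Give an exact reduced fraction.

Answer: 457/100

Derivation:
Step 1: cell (2,2) = 26/5
Step 2: cell (2,2) = 457/100
Full grid after step 2:
  31/6 363/80 271/80 7/2
  453/80 213/50 199/50 69/20
  1331/240 519/100 457/100 293/60
  205/36 157/30 169/30 199/36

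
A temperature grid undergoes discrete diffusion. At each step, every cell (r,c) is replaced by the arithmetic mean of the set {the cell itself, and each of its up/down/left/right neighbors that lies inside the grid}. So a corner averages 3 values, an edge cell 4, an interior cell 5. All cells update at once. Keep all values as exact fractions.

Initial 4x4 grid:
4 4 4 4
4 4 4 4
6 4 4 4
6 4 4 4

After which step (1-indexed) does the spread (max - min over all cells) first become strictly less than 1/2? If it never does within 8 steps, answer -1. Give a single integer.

Step 1: max=16/3, min=4, spread=4/3
Step 2: max=89/18, min=4, spread=17/18
Step 3: max=644/135, min=4, spread=104/135
Step 4: max=9382/2025, min=4, spread=1282/2025
Step 5: max=276301/60750, min=18079/4500, spread=64469/121500
Step 6: max=32659831/7290000, min=1089529/270000, spread=810637/1822500
  -> spread < 1/2 first at step 6
Step 7: max=969081073/218700000, min=2190953/540000, spread=20436277/54675000
Step 8: max=28813353403/6561000000, min=198168241/48600000, spread=515160217/1640250000

Answer: 6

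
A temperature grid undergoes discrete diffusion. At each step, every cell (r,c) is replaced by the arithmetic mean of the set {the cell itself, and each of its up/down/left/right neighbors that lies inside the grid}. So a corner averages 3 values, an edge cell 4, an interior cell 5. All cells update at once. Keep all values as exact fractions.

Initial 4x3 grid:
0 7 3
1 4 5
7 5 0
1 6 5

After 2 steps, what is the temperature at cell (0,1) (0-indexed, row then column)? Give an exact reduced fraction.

Answer: 467/120

Derivation:
Step 1: cell (0,1) = 7/2
Step 2: cell (0,1) = 467/120
Full grid after step 2:
  55/18 467/120 23/6
  407/120 183/50 323/80
  467/120 203/50 889/240
  149/36 1019/240 35/9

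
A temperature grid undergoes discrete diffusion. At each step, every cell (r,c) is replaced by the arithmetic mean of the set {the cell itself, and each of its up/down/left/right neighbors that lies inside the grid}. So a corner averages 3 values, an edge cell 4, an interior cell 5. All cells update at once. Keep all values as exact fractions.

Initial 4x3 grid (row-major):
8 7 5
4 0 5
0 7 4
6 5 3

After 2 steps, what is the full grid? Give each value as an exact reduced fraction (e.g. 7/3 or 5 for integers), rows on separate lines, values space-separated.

Answer: 43/9 27/5 85/18
1091/240 193/50 1111/240
847/240 441/100 309/80
79/18 967/240 14/3

Derivation:
After step 1:
  19/3 5 17/3
  3 23/5 7/2
  17/4 16/5 19/4
  11/3 21/4 4
After step 2:
  43/9 27/5 85/18
  1091/240 193/50 1111/240
  847/240 441/100 309/80
  79/18 967/240 14/3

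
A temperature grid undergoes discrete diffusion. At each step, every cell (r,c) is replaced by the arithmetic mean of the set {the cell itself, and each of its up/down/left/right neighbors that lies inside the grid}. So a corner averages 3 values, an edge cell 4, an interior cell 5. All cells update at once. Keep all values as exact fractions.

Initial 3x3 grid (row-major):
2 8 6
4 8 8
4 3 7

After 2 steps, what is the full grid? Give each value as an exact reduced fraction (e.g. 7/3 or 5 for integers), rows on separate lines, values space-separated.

After step 1:
  14/3 6 22/3
  9/2 31/5 29/4
  11/3 11/2 6
After step 2:
  91/18 121/20 247/36
  571/120 589/100 1607/240
  41/9 641/120 25/4

Answer: 91/18 121/20 247/36
571/120 589/100 1607/240
41/9 641/120 25/4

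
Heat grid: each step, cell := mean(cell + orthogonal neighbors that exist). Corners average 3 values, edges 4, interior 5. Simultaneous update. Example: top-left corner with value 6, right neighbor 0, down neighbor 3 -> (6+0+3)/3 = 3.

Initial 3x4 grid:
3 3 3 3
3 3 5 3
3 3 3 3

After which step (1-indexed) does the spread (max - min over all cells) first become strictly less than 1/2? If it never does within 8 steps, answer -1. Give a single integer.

Step 1: max=7/2, min=3, spread=1/2
Step 2: max=173/50, min=3, spread=23/50
  -> spread < 1/2 first at step 2
Step 3: max=8011/2400, min=613/200, spread=131/480
Step 4: max=71351/21600, min=11191/3600, spread=841/4320
Step 5: max=28462051/8640000, min=2253373/720000, spread=56863/345600
Step 6: max=254814341/77760000, min=20429543/6480000, spread=386393/3110400
Step 7: max=101705723131/31104000000, min=8196358813/2592000000, spread=26795339/248832000
Step 8: max=6082535714129/1866240000000, min=493646149667/155520000000, spread=254051069/2985984000

Answer: 2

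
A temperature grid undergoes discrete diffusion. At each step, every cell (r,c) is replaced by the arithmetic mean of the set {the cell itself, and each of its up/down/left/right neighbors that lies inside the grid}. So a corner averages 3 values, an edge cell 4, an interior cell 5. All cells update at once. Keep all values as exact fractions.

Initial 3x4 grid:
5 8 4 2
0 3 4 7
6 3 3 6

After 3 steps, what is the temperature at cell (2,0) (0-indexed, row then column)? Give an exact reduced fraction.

Answer: 283/80

Derivation:
Step 1: cell (2,0) = 3
Step 2: cell (2,0) = 41/12
Step 3: cell (2,0) = 283/80
Full grid after step 3:
  551/135 15439/3600 3961/900 9857/2160
  27563/7200 23729/6000 6511/1500 65111/14400
  283/80 3067/800 30263/7200 4921/1080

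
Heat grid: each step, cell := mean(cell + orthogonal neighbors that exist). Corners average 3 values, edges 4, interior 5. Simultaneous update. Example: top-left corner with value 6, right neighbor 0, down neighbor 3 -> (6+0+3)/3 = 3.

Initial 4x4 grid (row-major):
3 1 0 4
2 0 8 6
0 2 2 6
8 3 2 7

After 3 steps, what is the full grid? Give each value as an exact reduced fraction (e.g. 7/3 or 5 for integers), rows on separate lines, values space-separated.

After step 1:
  2 1 13/4 10/3
  5/4 13/5 16/5 6
  3 7/5 4 21/4
  11/3 15/4 7/2 5
After step 2:
  17/12 177/80 647/240 151/36
  177/80 189/100 381/100 1067/240
  559/240 59/20 347/100 81/16
  125/36 739/240 65/16 55/12
After step 3:
  701/360 1643/800 23243/7200 4081/1080
  4709/2400 523/200 9787/3000 31523/7200
  3947/1440 8231/3000 3871/1000 10537/2400
  3197/1080 4883/1440 3039/800 329/72

Answer: 701/360 1643/800 23243/7200 4081/1080
4709/2400 523/200 9787/3000 31523/7200
3947/1440 8231/3000 3871/1000 10537/2400
3197/1080 4883/1440 3039/800 329/72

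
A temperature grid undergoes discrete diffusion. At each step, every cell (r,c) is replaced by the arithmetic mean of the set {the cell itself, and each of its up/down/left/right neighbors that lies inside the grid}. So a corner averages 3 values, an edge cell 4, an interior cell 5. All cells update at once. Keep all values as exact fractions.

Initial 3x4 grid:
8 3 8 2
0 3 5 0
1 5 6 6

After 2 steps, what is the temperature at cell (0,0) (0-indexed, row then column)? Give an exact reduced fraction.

Step 1: cell (0,0) = 11/3
Step 2: cell (0,0) = 73/18
Full grid after step 2:
  73/18 253/60 133/30 133/36
  89/30 397/100 417/100 899/240
  35/12 289/80 353/80 17/4

Answer: 73/18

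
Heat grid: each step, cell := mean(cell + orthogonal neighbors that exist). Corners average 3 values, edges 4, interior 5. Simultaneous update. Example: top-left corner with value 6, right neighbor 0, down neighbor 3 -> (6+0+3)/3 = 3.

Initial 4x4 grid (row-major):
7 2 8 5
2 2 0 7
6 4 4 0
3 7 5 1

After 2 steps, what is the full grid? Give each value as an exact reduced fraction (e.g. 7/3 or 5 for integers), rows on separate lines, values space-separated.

Answer: 38/9 85/24 581/120 161/36
41/12 99/25 311/100 253/60
269/60 177/50 373/100 53/20
83/18 71/15 17/5 37/12

Derivation:
After step 1:
  11/3 19/4 15/4 20/3
  17/4 2 21/5 3
  15/4 23/5 13/5 3
  16/3 19/4 17/4 2
After step 2:
  38/9 85/24 581/120 161/36
  41/12 99/25 311/100 253/60
  269/60 177/50 373/100 53/20
  83/18 71/15 17/5 37/12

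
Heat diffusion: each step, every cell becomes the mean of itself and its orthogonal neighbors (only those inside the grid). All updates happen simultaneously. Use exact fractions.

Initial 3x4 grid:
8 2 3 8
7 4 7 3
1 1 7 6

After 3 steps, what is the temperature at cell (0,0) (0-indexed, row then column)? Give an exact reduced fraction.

Answer: 10237/2160

Derivation:
Step 1: cell (0,0) = 17/3
Step 2: cell (0,0) = 179/36
Step 3: cell (0,0) = 10237/2160
Full grid after step 3:
  10237/2160 6743/1440 7103/1440 10873/2160
  787/180 1081/240 1911/400 21/4
  1457/360 499/120 3449/720 5539/1080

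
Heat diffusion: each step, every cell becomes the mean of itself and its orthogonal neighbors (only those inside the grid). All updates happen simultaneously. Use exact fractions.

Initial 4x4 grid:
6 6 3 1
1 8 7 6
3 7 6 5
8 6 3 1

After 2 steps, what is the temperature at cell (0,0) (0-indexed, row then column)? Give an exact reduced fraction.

Answer: 175/36

Derivation:
Step 1: cell (0,0) = 13/3
Step 2: cell (0,0) = 175/36
Full grid after step 2:
  175/36 151/30 29/6 37/9
  1163/240 561/100 132/25 223/48
  251/48 563/100 261/50 357/80
  197/36 65/12 93/20 23/6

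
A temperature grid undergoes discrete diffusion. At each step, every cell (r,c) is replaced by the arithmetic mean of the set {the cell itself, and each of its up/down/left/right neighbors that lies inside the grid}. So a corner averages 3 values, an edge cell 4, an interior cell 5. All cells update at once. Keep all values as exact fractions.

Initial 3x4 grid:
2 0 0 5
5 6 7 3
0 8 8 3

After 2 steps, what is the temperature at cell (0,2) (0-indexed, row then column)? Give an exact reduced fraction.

Step 1: cell (0,2) = 3
Step 2: cell (0,2) = 187/60
Full grid after step 2:
  91/36 47/15 187/60 61/18
  907/240 83/20 24/5 499/120
  157/36 323/60 161/30 47/9

Answer: 187/60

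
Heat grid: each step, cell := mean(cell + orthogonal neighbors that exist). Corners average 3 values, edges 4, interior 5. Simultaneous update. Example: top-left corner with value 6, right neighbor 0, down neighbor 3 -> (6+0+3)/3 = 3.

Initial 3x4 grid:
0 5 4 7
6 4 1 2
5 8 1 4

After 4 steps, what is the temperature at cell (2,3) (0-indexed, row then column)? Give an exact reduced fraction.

Answer: 223127/64800

Derivation:
Step 1: cell (2,3) = 7/3
Step 2: cell (2,3) = 28/9
Step 3: cell (2,3) = 3397/1080
Step 4: cell (2,3) = 223127/64800
Full grid after step 4:
  517169/129600 425477/108000 393307/108000 235127/64800
  1237627/288000 472393/120000 670777/180000 1477073/432000
  565969/129600 226301/54000 97483/27000 223127/64800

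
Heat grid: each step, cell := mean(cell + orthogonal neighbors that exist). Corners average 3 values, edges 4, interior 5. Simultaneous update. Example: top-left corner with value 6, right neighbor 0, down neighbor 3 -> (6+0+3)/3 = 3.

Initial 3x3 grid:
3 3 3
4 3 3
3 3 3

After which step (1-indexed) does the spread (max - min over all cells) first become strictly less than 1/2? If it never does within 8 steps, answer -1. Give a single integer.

Answer: 1

Derivation:
Step 1: max=10/3, min=3, spread=1/3
  -> spread < 1/2 first at step 1
Step 2: max=787/240, min=3, spread=67/240
Step 3: max=6917/2160, min=607/200, spread=1807/10800
Step 4: max=2749963/864000, min=16561/5400, spread=33401/288000
Step 5: max=24557933/7776000, min=1663391/540000, spread=3025513/38880000
Step 6: max=9796126867/3110400000, min=89155949/28800000, spread=53531/995328
Step 7: max=585904925849/186624000000, min=24119116051/7776000000, spread=450953/11943936
Step 8: max=35101223560603/11197440000000, min=2900368610519/933120000000, spread=3799043/143327232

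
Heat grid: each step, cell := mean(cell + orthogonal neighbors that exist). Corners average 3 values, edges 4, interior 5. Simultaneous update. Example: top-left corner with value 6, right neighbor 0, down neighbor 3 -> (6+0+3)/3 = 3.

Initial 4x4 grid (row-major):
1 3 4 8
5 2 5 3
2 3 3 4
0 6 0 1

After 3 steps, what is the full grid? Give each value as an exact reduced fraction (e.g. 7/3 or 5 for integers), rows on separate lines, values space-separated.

After step 1:
  3 5/2 5 5
  5/2 18/5 17/5 5
  5/2 16/5 3 11/4
  8/3 9/4 5/2 5/3
After step 2:
  8/3 141/40 159/40 5
  29/10 76/25 4 323/80
  163/60 291/100 297/100 149/48
  89/36 637/240 113/48 83/36
After step 3:
  1091/360 1981/600 33/8 347/80
  3397/1200 131/40 7209/2000 1937/480
  9899/3600 17149/6000 9203/3000 22351/7200
  5647/2160 18703/7200 18511/7200 559/216

Answer: 1091/360 1981/600 33/8 347/80
3397/1200 131/40 7209/2000 1937/480
9899/3600 17149/6000 9203/3000 22351/7200
5647/2160 18703/7200 18511/7200 559/216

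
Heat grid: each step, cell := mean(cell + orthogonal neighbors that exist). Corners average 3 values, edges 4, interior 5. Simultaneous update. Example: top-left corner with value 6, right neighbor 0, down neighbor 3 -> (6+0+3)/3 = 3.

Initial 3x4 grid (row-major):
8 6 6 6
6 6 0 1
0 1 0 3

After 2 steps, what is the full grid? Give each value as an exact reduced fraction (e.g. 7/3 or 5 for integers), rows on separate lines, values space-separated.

After step 1:
  20/3 13/2 9/2 13/3
  5 19/5 13/5 5/2
  7/3 7/4 1 4/3
After step 2:
  109/18 161/30 269/60 34/9
  89/20 393/100 72/25 323/120
  109/36 533/240 401/240 29/18

Answer: 109/18 161/30 269/60 34/9
89/20 393/100 72/25 323/120
109/36 533/240 401/240 29/18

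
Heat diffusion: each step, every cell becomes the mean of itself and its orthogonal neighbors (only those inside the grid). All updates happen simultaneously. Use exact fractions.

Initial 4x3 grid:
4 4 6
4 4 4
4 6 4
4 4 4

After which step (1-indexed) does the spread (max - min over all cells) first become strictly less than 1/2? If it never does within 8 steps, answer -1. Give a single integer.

Answer: 2

Derivation:
Step 1: max=14/3, min=4, spread=2/3
Step 2: max=41/9, min=25/6, spread=7/18
  -> spread < 1/2 first at step 2
Step 3: max=4847/1080, min=5093/1200, spread=2633/10800
Step 4: max=239479/54000, min=154261/36000, spread=647/4320
Step 5: max=17166617/3888000, min=5570539/1296000, spread=455/3888
Step 6: max=1024744603/233280000, min=335379101/77760000, spread=186073/2332800
Step 7: max=61348037177/13996800000, min=20143818559/4665600000, spread=1833163/27993600
Step 8: max=3672607033243/839808000000, min=1210734609581/279936000000, spread=80806409/1679616000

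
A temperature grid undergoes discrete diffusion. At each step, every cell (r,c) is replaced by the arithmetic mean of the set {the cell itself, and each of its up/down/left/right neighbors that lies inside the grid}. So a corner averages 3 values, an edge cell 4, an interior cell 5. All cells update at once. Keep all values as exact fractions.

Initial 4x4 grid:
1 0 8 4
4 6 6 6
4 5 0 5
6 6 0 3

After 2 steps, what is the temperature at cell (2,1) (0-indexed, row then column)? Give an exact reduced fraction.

Step 1: cell (2,1) = 21/5
Step 2: cell (2,1) = 103/25
Full grid after step 2:
  55/18 847/240 389/80 21/4
  431/120 211/50 447/100 399/80
  541/120 103/25 367/100 877/240
  43/9 481/120 371/120 101/36

Answer: 103/25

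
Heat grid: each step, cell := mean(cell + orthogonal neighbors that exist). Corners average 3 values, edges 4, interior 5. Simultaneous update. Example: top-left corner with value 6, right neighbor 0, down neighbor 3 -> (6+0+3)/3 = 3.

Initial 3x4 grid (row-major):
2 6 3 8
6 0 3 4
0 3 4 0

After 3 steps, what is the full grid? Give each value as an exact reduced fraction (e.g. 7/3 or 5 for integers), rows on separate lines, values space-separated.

After step 1:
  14/3 11/4 5 5
  2 18/5 14/5 15/4
  3 7/4 5/2 8/3
After step 2:
  113/36 961/240 311/80 55/12
  199/60 129/50 353/100 853/240
  9/4 217/80 583/240 107/36
After step 3:
  7531/2160 24499/7200 3201/800 481/120
  10157/3600 4843/1500 19177/6000 52703/14400
  1987/720 5983/2400 20959/7200 403/135

Answer: 7531/2160 24499/7200 3201/800 481/120
10157/3600 4843/1500 19177/6000 52703/14400
1987/720 5983/2400 20959/7200 403/135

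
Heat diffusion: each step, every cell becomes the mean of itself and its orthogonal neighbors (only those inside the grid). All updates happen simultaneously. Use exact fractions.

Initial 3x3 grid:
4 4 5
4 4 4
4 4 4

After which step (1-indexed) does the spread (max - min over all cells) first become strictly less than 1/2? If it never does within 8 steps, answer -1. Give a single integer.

Step 1: max=13/3, min=4, spread=1/3
  -> spread < 1/2 first at step 1
Step 2: max=77/18, min=4, spread=5/18
Step 3: max=905/216, min=4, spread=41/216
Step 4: max=53971/12960, min=1451/360, spread=347/2592
Step 5: max=3217337/777600, min=14557/3600, spread=2921/31104
Step 6: max=192452539/46656000, min=1753483/432000, spread=24611/373248
Step 7: max=11516162033/2799360000, min=39536741/9720000, spread=207329/4478976
Step 8: max=689876352451/167961600000, min=2112401599/518400000, spread=1746635/53747712

Answer: 1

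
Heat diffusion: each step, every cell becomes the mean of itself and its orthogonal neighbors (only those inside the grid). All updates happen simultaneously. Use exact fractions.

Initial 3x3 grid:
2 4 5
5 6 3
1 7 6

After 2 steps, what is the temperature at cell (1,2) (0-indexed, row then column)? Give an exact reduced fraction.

Step 1: cell (1,2) = 5
Step 2: cell (1,2) = 29/6
Full grid after step 2:
  137/36 203/48 53/12
  33/8 91/20 29/6
  77/18 59/12 46/9

Answer: 29/6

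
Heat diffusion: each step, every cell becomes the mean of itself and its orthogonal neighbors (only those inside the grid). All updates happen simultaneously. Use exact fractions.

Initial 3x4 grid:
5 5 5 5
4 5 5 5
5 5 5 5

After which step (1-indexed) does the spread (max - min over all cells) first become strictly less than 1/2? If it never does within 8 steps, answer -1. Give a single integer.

Step 1: max=5, min=14/3, spread=1/3
  -> spread < 1/2 first at step 1
Step 2: max=5, min=1133/240, spread=67/240
Step 3: max=5, min=10363/2160, spread=437/2160
Step 4: max=4991/1000, min=4162469/864000, spread=29951/172800
Step 5: max=16796/3375, min=37664179/7776000, spread=206761/1555200
Step 6: max=26834329/5400000, min=15095804429/3110400000, spread=14430763/124416000
Step 7: max=2142347273/432000000, min=908012258311/186624000000, spread=139854109/1492992000
Step 8: max=192548771023/38880000000, min=54564728109749/11197440000000, spread=7114543559/89579520000

Answer: 1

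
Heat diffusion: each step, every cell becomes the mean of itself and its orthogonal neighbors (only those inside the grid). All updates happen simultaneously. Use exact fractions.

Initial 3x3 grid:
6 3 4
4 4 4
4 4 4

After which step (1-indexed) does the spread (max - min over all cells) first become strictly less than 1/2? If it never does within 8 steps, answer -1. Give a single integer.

Step 1: max=9/2, min=11/3, spread=5/6
Step 2: max=157/36, min=58/15, spread=89/180
  -> spread < 1/2 first at step 2
Step 3: max=30233/7200, min=709/180, spread=1873/7200
Step 4: max=539581/129600, min=214597/54000, spread=122741/648000
Step 5: max=106766897/25920000, min=287879/72000, spread=3130457/25920000
Step 6: max=1915427029/466560000, min=195432637/48600000, spread=196368569/2332800000
Step 7: max=114463670063/27993600000, min=9402299849/2332800000, spread=523543/8957952
Step 8: max=6855748378861/1679616000000, min=94261568413/23328000000, spread=4410589/107495424

Answer: 2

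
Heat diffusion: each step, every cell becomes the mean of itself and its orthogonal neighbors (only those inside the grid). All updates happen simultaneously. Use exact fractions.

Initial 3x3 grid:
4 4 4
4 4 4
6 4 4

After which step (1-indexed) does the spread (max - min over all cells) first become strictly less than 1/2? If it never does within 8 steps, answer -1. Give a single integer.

Answer: 3

Derivation:
Step 1: max=14/3, min=4, spread=2/3
Step 2: max=41/9, min=4, spread=5/9
Step 3: max=473/108, min=4, spread=41/108
  -> spread < 1/2 first at step 3
Step 4: max=28051/6480, min=731/180, spread=347/1296
Step 5: max=1662137/388800, min=7357/1800, spread=2921/15552
Step 6: max=99140539/23328000, min=889483/216000, spread=24611/186624
Step 7: max=5917442033/1399680000, min=20096741/4860000, spread=207329/2239488
Step 8: max=353953152451/83980800000, min=1075601599/259200000, spread=1746635/26873856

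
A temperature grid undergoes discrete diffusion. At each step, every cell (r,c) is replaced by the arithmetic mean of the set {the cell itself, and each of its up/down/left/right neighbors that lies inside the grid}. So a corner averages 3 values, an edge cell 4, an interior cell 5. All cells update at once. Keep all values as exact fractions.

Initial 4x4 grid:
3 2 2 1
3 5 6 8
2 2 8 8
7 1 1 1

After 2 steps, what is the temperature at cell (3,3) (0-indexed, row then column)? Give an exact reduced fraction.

Step 1: cell (3,3) = 10/3
Step 2: cell (3,3) = 37/9
Full grid after step 2:
  107/36 721/240 913/240 73/18
  781/240 77/20 229/50 161/30
  821/240 369/100 117/25 61/12
  115/36 373/120 83/24 37/9

Answer: 37/9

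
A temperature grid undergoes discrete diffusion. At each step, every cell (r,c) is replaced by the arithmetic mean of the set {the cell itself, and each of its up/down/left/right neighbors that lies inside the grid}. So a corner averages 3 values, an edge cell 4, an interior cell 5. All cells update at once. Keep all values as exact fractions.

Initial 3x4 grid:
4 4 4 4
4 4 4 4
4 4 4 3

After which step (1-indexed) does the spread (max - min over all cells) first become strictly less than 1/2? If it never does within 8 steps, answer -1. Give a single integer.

Answer: 1

Derivation:
Step 1: max=4, min=11/3, spread=1/3
  -> spread < 1/2 first at step 1
Step 2: max=4, min=67/18, spread=5/18
Step 3: max=4, min=823/216, spread=41/216
Step 4: max=4, min=99463/25920, spread=4217/25920
Step 5: max=28721/7200, min=6011651/1555200, spread=38417/311040
Step 6: max=573403/144000, min=362047789/93312000, spread=1903471/18662400
Step 7: max=17164241/4320000, min=21793890911/5598720000, spread=18038617/223948800
Step 8: max=1542273241/388800000, min=1310424617149/335923200000, spread=883978523/13436928000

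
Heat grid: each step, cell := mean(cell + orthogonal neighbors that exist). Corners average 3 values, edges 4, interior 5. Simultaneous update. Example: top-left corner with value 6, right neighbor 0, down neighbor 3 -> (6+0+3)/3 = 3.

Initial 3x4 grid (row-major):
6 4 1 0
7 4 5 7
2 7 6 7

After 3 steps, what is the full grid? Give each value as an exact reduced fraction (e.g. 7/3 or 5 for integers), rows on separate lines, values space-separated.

After step 1:
  17/3 15/4 5/2 8/3
  19/4 27/5 23/5 19/4
  16/3 19/4 25/4 20/3
After step 2:
  85/18 1039/240 811/240 119/36
  423/80 93/20 47/10 1121/240
  89/18 163/30 167/30 53/9
After step 3:
  2581/540 6149/1440 5657/1440 511/135
  941/192 122/25 689/150 13367/2880
  11279/2160 3707/720 1943/360 11611/2160

Answer: 2581/540 6149/1440 5657/1440 511/135
941/192 122/25 689/150 13367/2880
11279/2160 3707/720 1943/360 11611/2160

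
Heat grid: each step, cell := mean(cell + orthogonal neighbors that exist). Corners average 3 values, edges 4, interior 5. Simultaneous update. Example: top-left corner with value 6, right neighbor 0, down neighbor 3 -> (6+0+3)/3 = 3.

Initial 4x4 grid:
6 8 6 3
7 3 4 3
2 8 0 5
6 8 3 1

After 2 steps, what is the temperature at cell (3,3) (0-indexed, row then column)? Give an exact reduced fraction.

Step 1: cell (3,3) = 3
Step 2: cell (3,3) = 11/4
Full grid after step 2:
  23/4 6 91/20 13/3
  93/16 473/100 111/25 33/10
  1187/240 131/25 333/100 13/4
  52/9 1127/240 65/16 11/4

Answer: 11/4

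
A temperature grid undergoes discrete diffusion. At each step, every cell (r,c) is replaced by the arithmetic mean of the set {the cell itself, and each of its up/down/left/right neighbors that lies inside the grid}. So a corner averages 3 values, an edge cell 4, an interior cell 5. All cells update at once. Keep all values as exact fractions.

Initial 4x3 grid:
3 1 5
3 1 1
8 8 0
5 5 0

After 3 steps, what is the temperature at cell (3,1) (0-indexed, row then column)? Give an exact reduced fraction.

Answer: 29587/7200

Derivation:
Step 1: cell (3,1) = 9/2
Step 2: cell (3,1) = 497/120
Step 3: cell (3,1) = 29587/7200
Full grid after step 3:
  6533/2160 19057/7200 2509/1080
  26387/7200 18631/6000 9031/3600
  10949/2400 22471/6000 2609/900
  3523/720 29587/7200 3407/1080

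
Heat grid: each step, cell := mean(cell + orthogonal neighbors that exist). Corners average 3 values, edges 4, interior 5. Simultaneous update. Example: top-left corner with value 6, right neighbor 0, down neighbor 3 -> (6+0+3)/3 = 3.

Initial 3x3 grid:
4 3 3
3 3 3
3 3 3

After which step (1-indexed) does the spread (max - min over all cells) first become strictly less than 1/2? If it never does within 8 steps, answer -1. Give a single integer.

Step 1: max=10/3, min=3, spread=1/3
  -> spread < 1/2 first at step 1
Step 2: max=59/18, min=3, spread=5/18
Step 3: max=689/216, min=3, spread=41/216
Step 4: max=41011/12960, min=1091/360, spread=347/2592
Step 5: max=2439737/777600, min=10957/3600, spread=2921/31104
Step 6: max=145796539/46656000, min=1321483/432000, spread=24611/373248
Step 7: max=8716802033/2799360000, min=29816741/9720000, spread=207329/4478976
Step 8: max=521914752451/167961600000, min=1594001599/518400000, spread=1746635/53747712

Answer: 1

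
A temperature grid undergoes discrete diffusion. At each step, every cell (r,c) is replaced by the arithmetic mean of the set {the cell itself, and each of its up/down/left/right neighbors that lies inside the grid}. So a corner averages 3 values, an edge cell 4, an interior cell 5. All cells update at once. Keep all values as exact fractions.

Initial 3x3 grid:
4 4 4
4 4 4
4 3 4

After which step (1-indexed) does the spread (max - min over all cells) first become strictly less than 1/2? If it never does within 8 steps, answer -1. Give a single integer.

Answer: 1

Derivation:
Step 1: max=4, min=11/3, spread=1/3
  -> spread < 1/2 first at step 1
Step 2: max=4, min=893/240, spread=67/240
Step 3: max=793/200, min=8203/2160, spread=1807/10800
Step 4: max=21239/5400, min=3298037/864000, spread=33401/288000
Step 5: max=2116609/540000, min=29874067/7776000, spread=3025513/38880000
Step 6: max=112444051/28800000, min=11976673133/3110400000, spread=53531/995328
Step 7: max=30312883949/7776000000, min=720463074151/186624000000, spread=450953/11943936
Step 8: max=3631471389481/933120000000, min=43280856439397/11197440000000, spread=3799043/143327232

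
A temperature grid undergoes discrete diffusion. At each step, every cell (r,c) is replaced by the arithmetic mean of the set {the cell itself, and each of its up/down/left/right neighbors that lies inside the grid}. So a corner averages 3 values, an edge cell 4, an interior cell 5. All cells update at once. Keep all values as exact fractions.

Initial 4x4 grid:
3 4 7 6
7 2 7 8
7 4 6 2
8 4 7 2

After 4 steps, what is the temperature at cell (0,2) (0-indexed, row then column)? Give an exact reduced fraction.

Step 1: cell (0,2) = 6
Step 2: cell (0,2) = 23/4
Step 3: cell (0,2) = 269/48
Step 4: cell (0,2) = 197207/36000
Full grid after step 4:
  320239/64800 22229/4320 197207/36000 8227/1440
  222239/43200 37093/7200 322343/60000 394249/72000
  1161083/216000 954203/180000 920851/180000 1097659/216000
  361001/64800 71693/13500 16936/3375 313153/64800

Answer: 197207/36000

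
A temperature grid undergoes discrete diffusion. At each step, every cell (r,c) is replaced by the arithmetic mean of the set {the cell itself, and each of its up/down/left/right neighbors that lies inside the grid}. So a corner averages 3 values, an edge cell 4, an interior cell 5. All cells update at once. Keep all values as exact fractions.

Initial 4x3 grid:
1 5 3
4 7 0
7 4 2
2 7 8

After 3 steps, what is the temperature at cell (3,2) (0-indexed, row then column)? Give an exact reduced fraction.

Answer: 10519/2160

Derivation:
Step 1: cell (3,2) = 17/3
Step 2: cell (3,2) = 173/36
Step 3: cell (3,2) = 10519/2160
Full grid after step 3:
  209/54 749/200 721/216
  15547/3600 3917/1000 6811/1800
  16597/3600 9379/2000 1909/450
  11009/2160 7857/1600 10519/2160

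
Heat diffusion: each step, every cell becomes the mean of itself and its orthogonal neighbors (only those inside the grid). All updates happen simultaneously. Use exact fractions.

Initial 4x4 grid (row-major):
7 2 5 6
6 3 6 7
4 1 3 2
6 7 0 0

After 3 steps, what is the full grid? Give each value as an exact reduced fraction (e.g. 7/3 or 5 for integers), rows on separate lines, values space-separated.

Answer: 363/80 367/80 5653/1200 3611/720
2171/480 8297/2000 8553/2000 3417/800
30661/7200 23311/6000 19183/6000 23233/7200
9301/2160 12623/3600 10259/3600 5149/2160

Derivation:
After step 1:
  5 17/4 19/4 6
  5 18/5 24/5 21/4
  17/4 18/5 12/5 3
  17/3 7/2 5/2 2/3
After step 2:
  19/4 22/5 99/20 16/3
  357/80 17/4 104/25 381/80
  1111/240 347/100 163/50 679/240
  161/36 229/60 34/15 37/18
After step 3:
  363/80 367/80 5653/1200 3611/720
  2171/480 8297/2000 8553/2000 3417/800
  30661/7200 23311/6000 19183/6000 23233/7200
  9301/2160 12623/3600 10259/3600 5149/2160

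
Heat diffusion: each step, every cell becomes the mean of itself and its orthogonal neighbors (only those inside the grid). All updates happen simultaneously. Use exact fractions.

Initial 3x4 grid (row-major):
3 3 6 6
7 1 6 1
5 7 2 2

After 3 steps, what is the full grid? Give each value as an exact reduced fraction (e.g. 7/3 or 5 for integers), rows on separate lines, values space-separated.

After step 1:
  13/3 13/4 21/4 13/3
  4 24/5 16/5 15/4
  19/3 15/4 17/4 5/3
After step 2:
  139/36 529/120 481/120 40/9
  73/15 19/5 17/4 259/80
  169/36 287/60 193/60 29/9
After step 3:
  4729/1080 1447/360 77/18 8417/2160
  155/36 2653/600 1481/400 3637/960
  1291/270 2969/720 557/144 6967/2160

Answer: 4729/1080 1447/360 77/18 8417/2160
155/36 2653/600 1481/400 3637/960
1291/270 2969/720 557/144 6967/2160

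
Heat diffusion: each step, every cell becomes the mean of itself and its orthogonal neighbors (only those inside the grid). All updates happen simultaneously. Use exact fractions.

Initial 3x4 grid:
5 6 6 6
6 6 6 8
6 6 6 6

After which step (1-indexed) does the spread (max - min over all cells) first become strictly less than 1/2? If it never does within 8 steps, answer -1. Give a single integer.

Answer: 4

Derivation:
Step 1: max=20/3, min=17/3, spread=1
Step 2: max=787/120, min=103/18, spread=301/360
Step 3: max=6917/1080, min=1255/216, spread=107/180
Step 4: max=2743771/432000, min=761123/129600, spread=620083/1296000
  -> spread < 1/2 first at step 4
Step 5: max=24501161/3888000, min=45974287/7776000, spread=201869/518400
Step 6: max=9746196811/1555200000, min=2776317953/466560000, spread=1475410903/4665600000
Step 7: max=87324149501/13996800000, min=167328347227/27993600000, spread=3614791/13824000
Step 8: max=34804069068691/5598720000000, min=10079933342993/1679616000000, spread=3612873776143/16796160000000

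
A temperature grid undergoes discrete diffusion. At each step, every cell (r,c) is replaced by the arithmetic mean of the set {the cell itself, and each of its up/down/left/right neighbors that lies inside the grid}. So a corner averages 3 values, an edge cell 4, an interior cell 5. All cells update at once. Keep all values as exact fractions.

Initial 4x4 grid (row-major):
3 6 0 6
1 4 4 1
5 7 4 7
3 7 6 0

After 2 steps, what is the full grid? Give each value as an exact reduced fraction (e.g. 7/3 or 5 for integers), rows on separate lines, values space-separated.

Answer: 59/18 899/240 731/240 65/18
899/240 189/50 211/50 373/120
353/80 503/100 417/100 523/120
59/12 51/10 299/60 139/36

Derivation:
After step 1:
  10/3 13/4 4 7/3
  13/4 22/5 13/5 9/2
  4 27/5 28/5 3
  5 23/4 17/4 13/3
After step 2:
  59/18 899/240 731/240 65/18
  899/240 189/50 211/50 373/120
  353/80 503/100 417/100 523/120
  59/12 51/10 299/60 139/36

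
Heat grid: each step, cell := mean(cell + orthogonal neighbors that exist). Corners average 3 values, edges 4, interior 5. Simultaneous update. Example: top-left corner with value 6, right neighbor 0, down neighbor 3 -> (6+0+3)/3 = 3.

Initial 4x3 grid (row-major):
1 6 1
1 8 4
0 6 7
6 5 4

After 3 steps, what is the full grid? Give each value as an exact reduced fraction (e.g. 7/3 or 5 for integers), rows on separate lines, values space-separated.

Answer: 1475/432 6953/1800 1841/432
25927/7200 3157/750 33277/7200
28537/7200 9137/2000 35987/7200
2263/540 22783/4800 5521/1080

Derivation:
After step 1:
  8/3 4 11/3
  5/2 5 5
  13/4 26/5 21/4
  11/3 21/4 16/3
After step 2:
  55/18 23/6 38/9
  161/48 217/50 227/48
  877/240 479/100 1247/240
  73/18 389/80 95/18
After step 3:
  1475/432 6953/1800 1841/432
  25927/7200 3157/750 33277/7200
  28537/7200 9137/2000 35987/7200
  2263/540 22783/4800 5521/1080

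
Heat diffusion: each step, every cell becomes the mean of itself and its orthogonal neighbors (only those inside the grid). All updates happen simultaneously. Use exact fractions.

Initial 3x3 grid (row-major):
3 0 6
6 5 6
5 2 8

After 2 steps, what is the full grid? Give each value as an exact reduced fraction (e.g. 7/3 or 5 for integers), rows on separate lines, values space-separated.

After step 1:
  3 7/2 4
  19/4 19/5 25/4
  13/3 5 16/3
After step 2:
  15/4 143/40 55/12
  953/240 233/50 1163/240
  169/36 277/60 199/36

Answer: 15/4 143/40 55/12
953/240 233/50 1163/240
169/36 277/60 199/36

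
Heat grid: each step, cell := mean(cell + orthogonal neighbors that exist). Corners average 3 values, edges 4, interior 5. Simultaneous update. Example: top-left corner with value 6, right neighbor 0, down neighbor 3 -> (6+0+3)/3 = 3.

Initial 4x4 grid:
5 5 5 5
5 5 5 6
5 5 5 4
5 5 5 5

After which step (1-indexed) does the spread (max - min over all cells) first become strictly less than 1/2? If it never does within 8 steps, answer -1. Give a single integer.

Step 1: max=16/3, min=14/3, spread=2/3
Step 2: max=77/15, min=73/15, spread=4/15
  -> spread < 1/2 first at step 2
Step 3: max=692/135, min=658/135, spread=34/135
Step 4: max=136969/27000, min=133031/27000, spread=1969/13500
Step 5: max=1230499/243000, min=1199501/243000, spread=15499/121500
Step 6: max=7354751/1458000, min=7225249/1458000, spread=64751/729000
Step 7: max=1101597709/218700000, min=1085402291/218700000, spread=8097709/109350000
Step 8: max=6597979031/1312200000, min=6524020969/1312200000, spread=36979031/656100000

Answer: 2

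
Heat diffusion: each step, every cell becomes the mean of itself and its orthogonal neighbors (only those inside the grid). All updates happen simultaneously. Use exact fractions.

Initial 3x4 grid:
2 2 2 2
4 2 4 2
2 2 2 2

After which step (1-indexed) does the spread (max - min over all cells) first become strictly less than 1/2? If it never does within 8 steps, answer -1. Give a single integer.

Step 1: max=14/5, min=2, spread=4/5
Step 2: max=319/120, min=89/40, spread=13/30
  -> spread < 1/2 first at step 2
Step 3: max=1357/540, min=407/180, spread=34/135
Step 4: max=1077223/432000, min=330881/144000, spread=4229/21600
Step 5: max=9560693/3888000, min=3010771/1296000, spread=26419/194400
Step 6: max=3808152223/1555200000, min=1210360841/518400000, spread=1770697/15552000
Step 7: max=34067900393/13996800000, min=10957861231/4665600000, spread=11943167/139968000
Step 8: max=13595013278263/5598720000000, min=4394013695921/1866240000000, spread=825944381/11197440000

Answer: 2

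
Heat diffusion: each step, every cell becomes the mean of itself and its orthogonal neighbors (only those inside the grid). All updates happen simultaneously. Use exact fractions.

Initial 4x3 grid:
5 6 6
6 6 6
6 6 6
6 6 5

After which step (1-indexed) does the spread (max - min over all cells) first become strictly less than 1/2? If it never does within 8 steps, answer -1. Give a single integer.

Answer: 1

Derivation:
Step 1: max=6, min=17/3, spread=1/3
  -> spread < 1/2 first at step 1
Step 2: max=95/16, min=103/18, spread=31/144
Step 3: max=425/72, min=1255/216, spread=5/54
Step 4: max=9419/1600, min=151303/25920, spread=803/16200
Step 5: max=3047129/518400, min=9104987/1555200, spread=91/3888
Step 6: max=76124119/12960000, min=546988933/93312000, spread=5523619/466560000
Step 7: max=3652678583/622080000, min=32841307247/5598720000, spread=205/34992
Step 8: max=657362165791/111974400000, min=1971102297373/335923200000, spread=4921/1679616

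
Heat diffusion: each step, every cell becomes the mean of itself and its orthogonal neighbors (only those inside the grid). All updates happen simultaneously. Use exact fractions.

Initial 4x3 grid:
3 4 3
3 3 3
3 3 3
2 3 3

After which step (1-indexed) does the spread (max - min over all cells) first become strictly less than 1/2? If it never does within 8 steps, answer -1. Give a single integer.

Step 1: max=10/3, min=8/3, spread=2/3
Step 2: max=787/240, min=49/18, spread=401/720
Step 3: max=6917/2160, min=607/216, spread=847/2160
  -> spread < 1/2 first at step 3
Step 4: max=2738011/864000, min=370019/129600, spread=813653/2592000
Step 5: max=24458501/7776000, min=22464271/7776000, spread=199423/777600
Step 6: max=1457074399/466560000, min=1360158449/466560000, spread=1938319/9331200
Step 7: max=86949090341/27993600000, min=82161700891/27993600000, spread=95747789/559872000
Step 8: max=5191801997119/1679616000000, min=4956796214369/1679616000000, spread=940023131/6718464000

Answer: 3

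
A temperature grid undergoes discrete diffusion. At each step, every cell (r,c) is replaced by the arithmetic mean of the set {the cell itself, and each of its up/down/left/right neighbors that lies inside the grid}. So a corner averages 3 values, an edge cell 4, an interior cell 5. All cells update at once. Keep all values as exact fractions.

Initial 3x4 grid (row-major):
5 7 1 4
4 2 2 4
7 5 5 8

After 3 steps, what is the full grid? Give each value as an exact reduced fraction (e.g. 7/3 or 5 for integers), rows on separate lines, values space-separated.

Answer: 1939/432 28613/7200 3007/800 2621/720
32653/7200 12977/3000 11837/3000 30013/7200
2077/432 32663/7200 33013/7200 9793/2160

Derivation:
After step 1:
  16/3 15/4 7/2 3
  9/2 4 14/5 9/2
  16/3 19/4 5 17/3
After step 2:
  163/36 199/48 261/80 11/3
  115/24 99/25 99/25 479/120
  175/36 229/48 1093/240 91/18
After step 3:
  1939/432 28613/7200 3007/800 2621/720
  32653/7200 12977/3000 11837/3000 30013/7200
  2077/432 32663/7200 33013/7200 9793/2160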